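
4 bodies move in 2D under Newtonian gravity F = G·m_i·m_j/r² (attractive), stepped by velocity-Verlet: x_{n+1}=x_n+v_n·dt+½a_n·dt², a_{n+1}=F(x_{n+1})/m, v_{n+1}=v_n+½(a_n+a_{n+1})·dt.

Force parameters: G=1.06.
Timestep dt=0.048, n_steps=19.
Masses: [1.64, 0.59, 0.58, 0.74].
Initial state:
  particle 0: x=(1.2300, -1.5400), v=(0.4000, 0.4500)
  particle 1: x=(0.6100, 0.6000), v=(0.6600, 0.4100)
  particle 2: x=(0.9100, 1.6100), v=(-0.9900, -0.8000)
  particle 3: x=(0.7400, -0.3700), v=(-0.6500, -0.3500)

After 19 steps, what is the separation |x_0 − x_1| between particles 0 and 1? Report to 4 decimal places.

step 0: x0=(1.2300, -1.5400) x1=(0.6100, 0.6000) x2=(0.9100, 1.6100) x3=(0.7400, -0.3700)
step 1: x0=(1.2489, -1.5177) x1=(0.6421, 0.6190) x2=(0.8623, 1.5706) x3=(0.7092, -0.3870)
step 2: x0=(1.2673, -1.4939) x1=(0.6749, 0.6368) x2=(0.8143, 1.5288) x3=(0.6794, -0.4046)
step 3: x0=(1.2850, -1.4686) x1=(0.7081, 0.6540) x2=(0.7660, 1.4843) x3=(0.6509, -0.4227)
step 4: x0=(1.3019, -1.4419) x1=(0.7417, 0.6708) x2=(0.7176, 1.4368) x3=(0.6239, -0.4415)
step 5: x0=(1.3180, -1.4137) x1=(0.7752, 0.6877) x2=(0.6694, 1.3860) x3=(0.5985, -0.4610)
step 6: x0=(1.3333, -1.3840) x1=(0.8083, 0.7054) x2=(0.6217, 1.3312) x3=(0.5751, -0.4814)
step 7: x0=(1.3476, -1.3528) x1=(0.8405, 0.7241) x2=(0.5751, 1.2722) x3=(0.5536, -0.5025)
step 8: x0=(1.3609, -1.3202) x1=(0.8709, 0.7444) x2=(0.5303, 1.2086) x3=(0.5344, -0.5244)
step 9: x0=(1.3730, -1.2861) x1=(0.8987, 0.7662) x2=(0.4882, 1.1404) x3=(0.5177, -0.5472)
step 10: x0=(1.3840, -1.2506) x1=(0.9231, 0.7893) x2=(0.4499, 1.0678) x3=(0.5034, -0.5708)
step 11: x0=(1.3936, -1.2136) x1=(0.9434, 0.8130) x2=(0.4159, 0.9916) x3=(0.4920, -0.5951)
step 12: x0=(1.4018, -1.1753) x1=(0.9593, 0.8365) x2=(0.3866, 0.9124) x3=(0.4835, -0.6202)
step 13: x0=(1.4084, -1.1355) x1=(0.9709, 0.8589) x2=(0.3620, 0.8313) x3=(0.4781, -0.6459)
step 14: x0=(1.4134, -1.0945) x1=(0.9787, 0.8796) x2=(0.3417, 0.7489) x3=(0.4760, -0.6721)
step 15: x0=(1.4167, -1.0521) x1=(0.9832, 0.8979) x2=(0.3252, 0.6655) x3=(0.4775, -0.6986)
step 16: x0=(1.4179, -1.0084) x1=(0.9851, 0.9137) x2=(0.3122, 0.5812) x3=(0.4828, -0.7253)
step 17: x0=(1.4171, -0.9635) x1=(0.9847, 0.9267) x2=(0.3022, 0.4963) x3=(0.4922, -0.7519)
step 18: x0=(1.4140, -0.9175) x1=(0.9825, 0.9370) x2=(0.2950, 0.4104) x3=(0.5059, -0.7782)
step 19: x0=(1.4083, -0.8703) x1=(0.9789, 0.9446) x2=(0.2904, 0.3235) x3=(0.5242, -0.8038)

1.8650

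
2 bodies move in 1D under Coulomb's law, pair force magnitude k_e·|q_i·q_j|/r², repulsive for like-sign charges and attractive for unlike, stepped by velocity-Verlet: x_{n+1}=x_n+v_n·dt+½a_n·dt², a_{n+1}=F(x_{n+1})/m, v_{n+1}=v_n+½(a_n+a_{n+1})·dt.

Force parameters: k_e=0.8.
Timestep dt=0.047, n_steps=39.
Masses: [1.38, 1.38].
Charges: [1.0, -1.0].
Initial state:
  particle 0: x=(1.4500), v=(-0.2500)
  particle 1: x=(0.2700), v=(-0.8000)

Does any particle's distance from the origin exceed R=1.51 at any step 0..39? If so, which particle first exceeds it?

step 0: x0=(1.4500) x1=(0.2700)
step 1: x0=(1.4378) x1=(0.2329)
step 2: x0=(1.4247) x1=(0.1966)
step 3: x0=(1.4108) x1=(0.1612)
step 4: x0=(1.3960) x1=(0.1266)
step 5: x0=(1.3804) x1=(0.0928)
step 6: x0=(1.3641) x1=(0.0598)
step 7: x0=(1.3470) x1=(0.0275)
step 8: x0=(1.3292) x1=(-0.0040)
step 9: x0=(1.3107) x1=(-0.0348)
step 10: x0=(1.2914) x1=(-0.0649)
step 11: x0=(1.2715) x1=(-0.0943)
step 12: x0=(1.2509) x1=(-0.1231)
step 13: x0=(1.2296) x1=(-0.1511)
step 14: x0=(1.2076) x1=(-0.1785)
step 15: x0=(1.1849) x1=(-0.2052)
step 16: x0=(1.1616) x1=(-0.2312)
step 17: x0=(1.1377) x1=(-0.2566)
step 18: x0=(1.1130) x1=(-0.2813)
step 19: x0=(1.0878) x1=(-0.3054)
step 20: x0=(1.0618) x1=(-0.3288)
step 21: x0=(1.0352) x1=(-0.3516)
step 22: x0=(1.0079) x1=(-0.3736)
step 23: x0=(0.9800) x1=(-0.3950)
step 24: x0=(0.9514) x1=(-0.4158)
step 25: x0=(0.9221) x1=(-0.4358)
step 26: x0=(0.8921) x1=(-0.4552)
step 27: x0=(0.8614) x1=(-0.4738)
step 28: x0=(0.8299) x1=(-0.4917)
step 29: x0=(0.7978) x1=(-0.5089)
step 30: x0=(0.7649) x1=(-0.5254)
step 31: x0=(0.7312) x1=(-0.5411)
step 32: x0=(0.6967) x1=(-0.5559)
step 33: x0=(0.6615) x1=(-0.5700)
step 34: x0=(0.6253) x1=(-0.5832)
step 35: x0=(0.5883) x1=(-0.5956)
step 36: x0=(0.5504) x1=(-0.6070)
step 37: x0=(0.5115) x1=(-0.6175)
step 38: x0=(0.4717) x1=(-0.6270)
step 39: x0=(0.4307) x1=(-0.6354)

no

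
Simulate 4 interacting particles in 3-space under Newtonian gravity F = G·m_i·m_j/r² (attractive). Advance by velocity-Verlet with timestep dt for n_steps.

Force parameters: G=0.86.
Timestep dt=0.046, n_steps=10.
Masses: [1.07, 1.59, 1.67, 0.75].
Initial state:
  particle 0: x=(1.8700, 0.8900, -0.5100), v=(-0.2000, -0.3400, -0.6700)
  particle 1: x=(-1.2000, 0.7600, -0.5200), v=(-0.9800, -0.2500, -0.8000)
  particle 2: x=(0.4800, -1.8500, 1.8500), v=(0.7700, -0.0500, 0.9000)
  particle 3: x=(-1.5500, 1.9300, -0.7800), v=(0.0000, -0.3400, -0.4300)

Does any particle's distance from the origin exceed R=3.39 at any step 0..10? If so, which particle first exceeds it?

step 0: x0=(1.8700, 0.8900, -0.5100) x1=(-1.2000, 0.7600, -0.5200) x2=(0.4800, -1.8500, 1.8500) x3=(-1.5500, 1.9300, -0.7800)
step 1: x0=(1.8606, 0.8743, -0.5408) x1=(-1.2451, 0.7488, -0.5568) x2=(0.5154, -1.8522, 1.8913) x3=(-1.5496, 1.9134, -0.7995)
step 2: x0=(1.8506, 0.8585, -0.5714) x1=(-1.2901, 0.7384, -0.5937) x2=(0.5507, -1.8541, 1.9324) x3=(-1.5486, 1.8949, -0.8186)
step 3: x0=(1.8403, 0.8425, -0.6019) x1=(-1.3350, 0.7288, -0.6307) x2=(0.5860, -1.8558, 1.9732) x3=(-1.5470, 1.8743, -0.8373)
step 4: x0=(1.8295, 0.8265, -0.6324) x1=(-1.3798, 0.7200, -0.6677) x2=(0.6212, -1.8572, 2.0138) x3=(-1.5448, 1.8516, -0.8555)
step 5: x0=(1.8182, 0.8103, -0.6626) x1=(-1.4245, 0.7121, -0.7047) x2=(0.6564, -1.8585, 2.0543) x3=(-1.5420, 1.8267, -0.8733)
step 6: x0=(1.8065, 0.7940, -0.6928) x1=(-1.4690, 0.7052, -0.7418) x2=(0.6915, -1.8595, 2.0945) x3=(-1.5389, 1.7994, -0.8907)
step 7: x0=(1.7943, 0.7777, -0.7229) x1=(-1.5134, 0.6993, -0.7790) x2=(0.7265, -1.8603, 2.1345) x3=(-1.5354, 1.7697, -0.9077)
step 8: x0=(1.7818, 0.7612, -0.7528) x1=(-1.5575, 0.6945, -0.8162) x2=(0.7615, -1.8609, 2.1742) x3=(-1.5316, 1.7374, -0.9243)
step 9: x0=(1.7688, 0.7447, -0.7826) x1=(-1.6013, 0.6908, -0.8534) x2=(0.7964, -1.8614, 2.2138) x3=(-1.5278, 1.7023, -0.9406)
step 10: x0=(1.7554, 0.7280, -0.8123) x1=(-1.6448, 0.6883, -0.8907) x2=(0.8312, -1.8616, 2.2532) x3=(-1.5239, 1.6644, -0.9566)

no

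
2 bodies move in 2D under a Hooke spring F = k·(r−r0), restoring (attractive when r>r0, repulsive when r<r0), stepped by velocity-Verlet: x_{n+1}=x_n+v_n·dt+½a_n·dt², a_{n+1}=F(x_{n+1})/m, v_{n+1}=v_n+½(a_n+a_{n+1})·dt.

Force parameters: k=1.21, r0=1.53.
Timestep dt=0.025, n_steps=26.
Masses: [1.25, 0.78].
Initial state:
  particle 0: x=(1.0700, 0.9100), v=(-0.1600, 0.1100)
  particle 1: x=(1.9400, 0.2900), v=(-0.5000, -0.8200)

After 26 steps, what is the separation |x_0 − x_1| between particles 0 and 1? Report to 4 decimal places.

1.5592

step 0: x0=(1.0700, 0.9100) x1=(1.9400, 0.2900)
step 1: x0=(1.0659, 0.9128) x1=(1.9277, 0.2694)
step 2: x0=(1.0616, 0.9158) x1=(1.9157, 0.2485)
step 3: x0=(1.0570, 0.9190) x1=(1.9041, 0.2273)
step 4: x0=(1.0523, 0.9223) x1=(1.8928, 0.2059)
step 5: x0=(1.0473, 0.9258) x1=(1.8818, 0.1842)
step 6: x0=(1.0422, 0.9295) x1=(1.8711, 0.1622)
step 7: x0=(1.0369, 0.9333) x1=(1.8607, 0.1400)
step 8: x0=(1.0314, 0.9373) x1=(1.8506, 0.1175)
step 9: x0=(1.0257, 0.9414) x1=(1.8407, 0.0948)
step 10: x0=(1.0200, 0.9457) x1=(1.8311, 0.0718)
step 11: x0=(1.0140, 0.9502) x1=(1.8217, 0.0486)
step 12: x0=(1.0080, 0.9548) x1=(1.8125, 0.0251)
step 13: x0=(1.0018, 0.9595) x1=(1.8035, 0.0014)
step 14: x0=(0.9955, 0.9644) x1=(1.7946, -0.0225)
step 15: x0=(0.9891, 0.9694) x1=(1.7859, -0.0465)
step 16: x0=(0.9827, 0.9745) x1=(1.7774, -0.0708)
step 17: x0=(0.9761, 0.9797) x1=(1.7690, -0.0952)
step 18: x0=(0.9695, 0.9850) x1=(1.7607, -0.1198)
step 19: x0=(0.9628, 0.9904) x1=(1.7525, -0.1445)
step 20: x0=(0.9561, 0.9958) x1=(1.7444, -0.1694)
step 21: x0=(0.9493, 1.0013) x1=(1.7363, -0.1943)
step 22: x0=(0.9425, 1.0069) x1=(1.7283, -0.2193)
step 23: x0=(0.9357, 1.0125) x1=(1.7204, -0.2444)
step 24: x0=(0.9288, 1.0181) x1=(1.7124, -0.2695)
step 25: x0=(0.9220, 1.0238) x1=(1.7045, -0.2947)
step 26: x0=(0.9151, 1.0294) x1=(1.6966, -0.3198)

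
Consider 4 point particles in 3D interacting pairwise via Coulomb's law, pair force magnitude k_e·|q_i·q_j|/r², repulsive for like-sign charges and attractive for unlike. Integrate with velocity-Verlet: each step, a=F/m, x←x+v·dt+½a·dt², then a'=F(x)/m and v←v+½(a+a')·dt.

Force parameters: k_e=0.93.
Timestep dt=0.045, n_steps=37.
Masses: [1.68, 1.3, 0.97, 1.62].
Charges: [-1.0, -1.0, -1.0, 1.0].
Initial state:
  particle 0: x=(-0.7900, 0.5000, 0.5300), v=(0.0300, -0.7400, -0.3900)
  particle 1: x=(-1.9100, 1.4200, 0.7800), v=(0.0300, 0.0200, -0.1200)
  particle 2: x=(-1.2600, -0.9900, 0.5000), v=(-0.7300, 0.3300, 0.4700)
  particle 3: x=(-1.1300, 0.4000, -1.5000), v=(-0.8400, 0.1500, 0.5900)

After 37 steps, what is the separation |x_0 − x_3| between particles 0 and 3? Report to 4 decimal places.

step 0: x0=(-0.7900, 0.5000, 0.5300) x1=(-1.9100, 1.4200, 0.7800) x2=(-1.2600, -0.9900, 0.5000) x3=(-1.1300, 0.4000, -1.5000)
step 1: x0=(-0.7884, 0.4668, 0.5123) x1=(-1.9089, 1.4212, 0.7746) x2=(-1.2929, -0.9756, 0.5210) x3=(-1.1678, 0.4067, -1.4732)
step 2: x0=(-0.7863, 0.4336, 0.4942) x1=(-1.9083, 1.4229, 0.7691) x2=(-1.3260, -0.9621, 0.5417) x3=(-1.2056, 0.4134, -1.4457)
step 3: x0=(-0.7838, 0.4006, 0.4757) x1=(-1.9081, 1.4252, 0.7636) x2=(-1.3593, -0.9495, 0.5621) x3=(-1.2434, 0.4201, -1.4177)
step 4: x0=(-0.7807, 0.3678, 0.4569) x1=(-1.9084, 1.4280, 0.7580) x2=(-1.3929, -0.9378, 0.5823) x3=(-1.2812, 0.4267, -1.3890)
step 5: x0=(-0.7772, 0.3352, 0.4376) x1=(-1.9091, 1.4314, 0.7523) x2=(-1.4268, -0.9272, 0.6022) x3=(-1.3190, 0.4333, -1.3597)
step 6: x0=(-0.7733, 0.3028, 0.4178) x1=(-1.9101, 1.4352, 0.7465) x2=(-1.4611, -0.9175, 0.6220) x3=(-1.3568, 0.4398, -1.3297)
step 7: x0=(-0.7689, 0.2706, 0.3976) x1=(-1.9116, 1.4396, 0.7406) x2=(-1.4957, -0.9087, 0.6416) x3=(-1.3944, 0.4463, -1.2991)
step 8: x0=(-0.7640, 0.2386, 0.3769) x1=(-1.9133, 1.4445, 0.7346) x2=(-1.5308, -0.9010, 0.6611) x3=(-1.4321, 0.4527, -1.2678)
step 9: x0=(-0.7587, 0.2069, 0.3557) x1=(-1.9154, 1.4499, 0.7284) x2=(-1.5663, -0.8941, 0.6804) x3=(-1.4696, 0.4590, -1.2357)
step 10: x0=(-0.7529, 0.1754, 0.3339) x1=(-1.9178, 1.4557, 0.7222) x2=(-1.6023, -0.8882, 0.6998) x3=(-1.5071, 0.4653, -1.2030)
step 11: x0=(-0.7468, 0.1441, 0.3116) x1=(-1.9205, 1.4620, 0.7157) x2=(-1.6389, -0.8832, 0.7190) x3=(-1.5444, 0.4715, -1.1695)
step 12: x0=(-0.7403, 0.1131, 0.2887) x1=(-1.9234, 1.4688, 0.7091) x2=(-1.6760, -0.8790, 0.7383) x3=(-1.5816, 0.4776, -1.1354)
step 13: x0=(-0.7333, 0.0823, 0.2652) x1=(-1.9266, 1.4759, 0.7023) x2=(-1.7137, -0.8755, 0.7576) x3=(-1.6186, 0.4836, -1.1004)
step 14: x0=(-0.7261, 0.0516, 0.2412) x1=(-1.9300, 1.4835, 0.6953) x2=(-1.7519, -0.8729, 0.7768) x3=(-1.6555, 0.4895, -1.0647)
step 15: x0=(-0.7185, 0.0212, 0.2165) x1=(-1.9336, 1.4914, 0.6881) x2=(-1.7907, -0.8708, 0.7962) x3=(-1.6922, 0.4953, -1.0283)
step 16: x0=(-0.7106, -0.0090, 0.1913) x1=(-1.9374, 1.4997, 0.6807) x2=(-1.8301, -0.8694, 0.8155) x3=(-1.7287, 0.5010, -0.9911)
step 17: x0=(-0.7025, -0.0391, 0.1656) x1=(-1.9414, 1.5083, 0.6730) x2=(-1.8701, -0.8686, 0.8349) x3=(-1.7650, 0.5066, -0.9532)
step 18: x0=(-0.6942, -0.0689, 0.1393) x1=(-1.9456, 1.5173, 0.6650) x2=(-1.9106, -0.8683, 0.8544) x3=(-1.8010, 0.5120, -0.9145)
step 19: x0=(-0.6857, -0.0986, 0.1125) x1=(-1.9500, 1.5265, 0.6567) x2=(-1.9516, -0.8685, 0.8739) x3=(-1.8367, 0.5174, -0.8751)
step 20: x0=(-0.6770, -0.1282, 0.0852) x1=(-1.9545, 1.5360, 0.6482) x2=(-1.9931, -0.8691, 0.8935) x3=(-1.8722, 0.5226, -0.8349)
step 21: x0=(-0.6682, -0.1576, 0.0574) x1=(-1.9592, 1.5457, 0.6393) x2=(-2.0351, -0.8700, 0.9131) x3=(-1.9074, 0.5277, -0.7941)
step 22: x0=(-0.6592, -0.1869, 0.0292) x1=(-1.9641, 1.5556, 0.6302) x2=(-2.0776, -0.8713, 0.9327) x3=(-1.9423, 0.5327, -0.7525)
step 23: x0=(-0.6502, -0.2160, 0.0005) x1=(-1.9691, 1.5657, 0.6206) x2=(-2.1206, -0.8729, 0.9524) x3=(-1.9769, 0.5376, -0.7102)
step 24: x0=(-0.6412, -0.2450, -0.0285) x1=(-1.9742, 1.5759, 0.6107) x2=(-2.1639, -0.8747, 0.9721) x3=(-2.0112, 0.5424, -0.6673)
step 25: x0=(-0.6321, -0.2739, -0.0579) x1=(-1.9795, 1.5862, 0.6004) x2=(-2.2077, -0.8767, 0.9917) x3=(-2.0452, 0.5471, -0.6236)
step 26: x0=(-0.6229, -0.3027, -0.0876) x1=(-1.9849, 1.5966, 0.5898) x2=(-2.2519, -0.8789, 1.0114) x3=(-2.0789, 0.5518, -0.5793)
step 27: x0=(-0.6138, -0.3313, -0.1177) x1=(-1.9905, 1.6070, 0.5787) x2=(-2.2964, -0.8812, 1.0311) x3=(-2.1122, 0.5564, -0.5344)
step 28: x0=(-0.6046, -0.3599, -0.1479) x1=(-1.9962, 1.6173, 0.5672) x2=(-2.3413, -0.8837, 1.0507) x3=(-2.1453, 0.5610, -0.4889)
step 29: x0=(-0.5954, -0.3884, -0.1785) x1=(-2.0021, 1.6276, 0.5552) x2=(-2.3865, -0.8863, 1.0703) x3=(-2.1780, 0.5657, -0.4427)
step 30: x0=(-0.5863, -0.4168, -0.2092) x1=(-2.0081, 1.6379, 0.5429) x2=(-2.4320, -0.8889, 1.0899) x3=(-2.2104, 0.5703, -0.3959)
step 31: x0=(-0.5771, -0.4451, -0.2402) x1=(-2.0143, 1.6479, 0.5301) x2=(-2.4778, -0.8916, 1.1094) x3=(-2.2424, 0.5751, -0.3486)
step 32: x0=(-0.5679, -0.4734, -0.2713) x1=(-2.0208, 1.6578, 0.5168) x2=(-2.5239, -0.8942, 1.1289) x3=(-2.2742, 0.5799, -0.3006)
step 33: x0=(-0.5588, -0.5016, -0.3026) x1=(-2.0274, 1.6674, 0.5031) x2=(-2.5703, -0.8969, 1.1483) x3=(-2.3056, 0.5849, -0.2521)
step 34: x0=(-0.5496, -0.5298, -0.3340) x1=(-2.0343, 1.6767, 0.4890) x2=(-2.6168, -0.8995, 1.1676) x3=(-2.3366, 0.5900, -0.2031)
step 35: x0=(-0.5405, -0.5579, -0.3655) x1=(-2.0414, 1.6857, 0.4744) x2=(-2.6636, -0.9021, 1.1869) x3=(-2.3674, 0.5954, -0.1535)
step 36: x0=(-0.5313, -0.5860, -0.3972) x1=(-2.0488, 1.6942, 0.4595) x2=(-2.7107, -0.9047, 1.2060) x3=(-2.3978, 0.6010, -0.1035)
step 37: x0=(-0.5222, -0.6141, -0.4289) x1=(-2.0564, 1.7024, 0.4441) x2=(-2.7579, -0.9071, 1.2251) x3=(-2.4279, 0.6068, -0.0530)

2.2942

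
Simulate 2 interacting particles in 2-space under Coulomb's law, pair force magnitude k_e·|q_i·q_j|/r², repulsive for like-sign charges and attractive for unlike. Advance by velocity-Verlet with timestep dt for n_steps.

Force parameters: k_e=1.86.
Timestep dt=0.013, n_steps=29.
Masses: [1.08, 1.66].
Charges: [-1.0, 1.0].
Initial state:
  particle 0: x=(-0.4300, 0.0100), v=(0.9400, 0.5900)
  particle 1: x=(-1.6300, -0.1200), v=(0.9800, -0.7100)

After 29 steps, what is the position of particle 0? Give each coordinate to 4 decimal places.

step 0: x0=(-0.4300, 0.0100) x1=(-1.6300, -0.1200)
step 1: x0=(-0.4179, 0.0177) x1=(-1.6172, -0.1292)
step 2: x0=(-0.4060, 0.0253) x1=(-1.6043, -0.1384)
step 3: x0=(-0.3942, 0.0329) x1=(-1.5912, -0.1476)
step 4: x0=(-0.3827, 0.0405) x1=(-1.5780, -0.1568)
step 5: x0=(-0.3714, 0.0480) x1=(-1.5647, -0.1659)
step 6: x0=(-0.3602, 0.0555) x1=(-1.5513, -0.1751)
step 7: x0=(-0.3493, 0.0630) x1=(-1.5377, -0.1842)
step 8: x0=(-0.3385, 0.0704) x1=(-1.5240, -0.1932)
step 9: x0=(-0.3280, 0.0778) x1=(-1.5102, -0.2023)
step 10: x0=(-0.3176, 0.0852) x1=(-1.4962, -0.2113)
step 11: x0=(-0.3074, 0.0925) x1=(-1.4821, -0.2203)
step 12: x0=(-0.2974, 0.0997) x1=(-1.4680, -0.2293)
step 13: x0=(-0.2877, 0.1069) x1=(-1.4536, -0.2382)
step 14: x0=(-0.2780, 0.1141) x1=(-1.4392, -0.2471)
step 15: x0=(-0.2686, 0.1211) x1=(-1.4246, -0.2559)
step 16: x0=(-0.2594, 0.1282) x1=(-1.4100, -0.2647)
step 17: x0=(-0.2503, 0.1351) x1=(-1.3951, -0.2735)
step 18: x0=(-0.2415, 0.1420) x1=(-1.3802, -0.2822)
step 19: x0=(-0.2328, 0.1488) x1=(-1.3652, -0.2909)
step 20: x0=(-0.2243, 0.1556) x1=(-1.3500, -0.2995)
step 21: x0=(-0.2160, 0.1622) x1=(-1.3347, -0.3081)
step 22: x0=(-0.2079, 0.1688) x1=(-1.3193, -0.3166)
step 23: x0=(-0.1999, 0.1753) x1=(-1.3038, -0.3251)
step 24: x0=(-0.1922, 0.1818) x1=(-1.2882, -0.3335)
step 25: x0=(-0.1846, 0.1881) x1=(-1.2724, -0.3419)
step 26: x0=(-0.1772, 0.1944) x1=(-1.2565, -0.3502)
step 27: x0=(-0.1700, 0.2006) x1=(-1.2405, -0.3585)
step 28: x0=(-0.1629, 0.2067) x1=(-1.2244, -0.3667)
step 29: x0=(-0.1560, 0.2126) x1=(-1.2082, -0.3748)

(-0.1560, 0.2126)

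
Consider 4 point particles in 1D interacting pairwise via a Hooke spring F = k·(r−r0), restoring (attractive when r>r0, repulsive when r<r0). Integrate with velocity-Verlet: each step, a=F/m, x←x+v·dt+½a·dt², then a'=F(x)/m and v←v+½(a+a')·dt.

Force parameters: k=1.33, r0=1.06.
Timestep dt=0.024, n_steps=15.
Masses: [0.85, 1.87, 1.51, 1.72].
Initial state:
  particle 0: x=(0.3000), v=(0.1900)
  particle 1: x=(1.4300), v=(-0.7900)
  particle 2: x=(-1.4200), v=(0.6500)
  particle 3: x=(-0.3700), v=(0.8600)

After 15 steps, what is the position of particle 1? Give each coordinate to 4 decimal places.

(1.0515)

step 0: x0=(0.3000) x1=(1.4300) x2=(-1.4200) x3=(-0.3700)
step 1: x0=(0.3045) x1=(1.4105) x2=(-1.4038) x3=(-0.3493)
step 2: x0=(0.3088) x1=(1.3900) x2=(-1.3863) x3=(-0.3284)
step 3: x0=(0.3129) x1=(1.3685) x2=(-1.3677) x3=(-0.3075)
step 4: x0=(0.3168) x1=(1.3461) x2=(-1.3479) x3=(-0.2864)
step 5: x0=(0.3206) x1=(1.3227) x2=(-1.3270) x3=(-0.2653)
step 6: x0=(0.3243) x1=(1.2986) x2=(-1.3050) x3=(-0.2442)
step 7: x0=(0.3278) x1=(1.2736) x2=(-1.2819) x3=(-0.2231)
step 8: x0=(0.3311) x1=(1.2479) x2=(-1.2577) x3=(-0.2020)
step 9: x0=(0.3343) x1=(1.2215) x2=(-1.2326) x3=(-0.1810)
step 10: x0=(0.3374) x1=(1.1944) x2=(-1.2065) x3=(-0.1601)
step 11: x0=(0.3404) x1=(1.1668) x2=(-1.1794) x3=(-0.1393)
step 12: x0=(0.3433) x1=(1.1386) x2=(-1.1515) x3=(-0.1186)
step 13: x0=(0.3461) x1=(1.1100) x2=(-1.1228) x3=(-0.0981)
step 14: x0=(0.3488) x1=(1.0809) x2=(-1.0933) x3=(-0.0778)
step 15: x0=(0.3515) x1=(1.0515) x2=(-1.0631) x3=(-0.0577)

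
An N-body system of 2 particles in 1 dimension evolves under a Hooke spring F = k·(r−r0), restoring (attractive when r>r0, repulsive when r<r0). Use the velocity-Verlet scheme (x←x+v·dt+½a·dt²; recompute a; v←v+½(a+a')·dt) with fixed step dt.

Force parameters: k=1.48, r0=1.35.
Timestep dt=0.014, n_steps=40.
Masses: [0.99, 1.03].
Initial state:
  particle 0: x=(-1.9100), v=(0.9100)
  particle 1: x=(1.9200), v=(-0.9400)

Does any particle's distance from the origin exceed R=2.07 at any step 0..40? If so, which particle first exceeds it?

no

step 0: x0=(-1.9100) x1=(1.9200)
step 1: x0=(-1.8969) x1=(1.9065)
step 2: x0=(-1.8831) x1=(1.8923)
step 3: x0=(-1.8685) x1=(1.8774)
step 4: x0=(-1.8533) x1=(1.8618)
step 5: x0=(-1.8374) x1=(1.8456)
step 6: x0=(-1.8208) x1=(1.8287)
step 7: x0=(-1.8035) x1=(1.8112)
step 8: x0=(-1.7855) x1=(1.7930)
step 9: x0=(-1.7669) x1=(1.7743)
step 10: x0=(-1.7477) x1=(1.7548)
step 11: x0=(-1.7278) x1=(1.7348)
step 12: x0=(-1.7073) x1=(1.7142)
step 13: x0=(-1.6862) x1=(1.6930)
step 14: x0=(-1.6645) x1=(1.6712)
step 15: x0=(-1.6422) x1=(1.6489)
step 16: x0=(-1.6194) x1=(1.6260)
step 17: x0=(-1.5960) x1=(1.6026)
step 18: x0=(-1.5721) x1=(1.5787)
step 19: x0=(-1.5476) x1=(1.5543)
step 20: x0=(-1.5226) x1=(1.5294)
step 21: x0=(-1.4971) x1=(1.5039)
step 22: x0=(-1.4712) x1=(1.4781)
step 23: x0=(-1.4447) x1=(1.4517)
step 24: x0=(-1.4178) x1=(1.4250)
step 25: x0=(-1.3905) x1=(1.3978)
step 26: x0=(-1.3628) x1=(1.3702)
step 27: x0=(-1.3346) x1=(1.3423)
step 28: x0=(-1.3061) x1=(1.3139)
step 29: x0=(-1.2772) x1=(1.2852)
step 30: x0=(-1.2479) x1=(1.2562)
step 31: x0=(-1.2183) x1=(1.2268)
step 32: x0=(-1.1883) x1=(1.1971)
step 33: x0=(-1.1581) x1=(1.1671)
step 34: x0=(-1.1276) x1=(1.1369)
step 35: x0=(-1.0968) x1=(1.1064)
step 36: x0=(-1.0658) x1=(1.0756)
step 37: x0=(-1.0345) x1=(1.0447)
step 38: x0=(-1.0030) x1=(1.0135)
step 39: x0=(-0.9714) x1=(0.9821)
step 40: x0=(-0.9395) x1=(0.9506)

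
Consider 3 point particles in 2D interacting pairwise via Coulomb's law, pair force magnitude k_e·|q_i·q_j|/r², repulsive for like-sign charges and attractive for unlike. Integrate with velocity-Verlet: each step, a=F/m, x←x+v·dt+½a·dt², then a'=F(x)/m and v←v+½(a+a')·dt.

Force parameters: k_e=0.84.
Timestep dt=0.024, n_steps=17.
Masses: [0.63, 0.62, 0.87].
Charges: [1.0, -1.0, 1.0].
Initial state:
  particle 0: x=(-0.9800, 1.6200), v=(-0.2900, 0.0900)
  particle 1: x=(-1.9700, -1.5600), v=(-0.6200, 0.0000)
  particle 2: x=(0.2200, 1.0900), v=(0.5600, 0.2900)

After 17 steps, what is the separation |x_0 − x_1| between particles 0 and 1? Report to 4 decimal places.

3.3819

step 0: x0=(-0.9800, 1.6200) x1=(-1.9700, -1.5600) x2=(0.2200, 1.0900)
step 1: x0=(-0.9872, 1.6222) x1=(-1.9848, -1.5599) x2=(0.2336, 1.0969)
step 2: x0=(-0.9948, 1.6245) x1=(-1.9996, -1.5598) x2=(0.2474, 1.1036)
step 3: x0=(-1.0028, 1.6270) x1=(-2.0144, -1.5595) x2=(0.2615, 1.1102)
step 4: x0=(-1.0112, 1.6295) x1=(-2.0290, -1.5591) x2=(0.2758, 1.1166)
step 5: x0=(-1.0200, 1.6321) x1=(-2.0436, -1.5585) x2=(0.2904, 1.1228)
step 6: x0=(-1.0292, 1.6347) x1=(-2.0582, -1.5579) x2=(0.3052, 1.1290)
step 7: x0=(-1.0387, 1.6375) x1=(-2.0726, -1.5572) x2=(0.3202, 1.1350)
step 8: x0=(-1.0486, 1.6403) x1=(-2.0870, -1.5563) x2=(0.3355, 1.1409)
step 9: x0=(-1.0589, 1.6431) x1=(-2.1014, -1.5553) x2=(0.3510, 1.1466)
step 10: x0=(-1.0695, 1.6460) x1=(-2.1157, -1.5543) x2=(0.3666, 1.1523)
step 11: x0=(-1.0805, 1.6490) x1=(-2.1299, -1.5531) x2=(0.3825, 1.1578)
step 12: x0=(-1.0918, 1.6520) x1=(-2.1441, -1.5518) x2=(0.3986, 1.1633)
step 13: x0=(-1.1034, 1.6550) x1=(-2.1582, -1.5504) x2=(0.4148, 1.1686)
step 14: x0=(-1.1153, 1.6580) x1=(-2.1723, -1.5489) x2=(0.4312, 1.1739)
step 15: x0=(-1.1275, 1.6611) x1=(-2.1863, -1.5473) x2=(0.4479, 1.1790)
step 16: x0=(-1.1400, 1.6642) x1=(-2.2002, -1.5456) x2=(0.4646, 1.1841)
step 17: x0=(-1.1528, 1.6673) x1=(-2.2141, -1.5438) x2=(0.4816, 1.1891)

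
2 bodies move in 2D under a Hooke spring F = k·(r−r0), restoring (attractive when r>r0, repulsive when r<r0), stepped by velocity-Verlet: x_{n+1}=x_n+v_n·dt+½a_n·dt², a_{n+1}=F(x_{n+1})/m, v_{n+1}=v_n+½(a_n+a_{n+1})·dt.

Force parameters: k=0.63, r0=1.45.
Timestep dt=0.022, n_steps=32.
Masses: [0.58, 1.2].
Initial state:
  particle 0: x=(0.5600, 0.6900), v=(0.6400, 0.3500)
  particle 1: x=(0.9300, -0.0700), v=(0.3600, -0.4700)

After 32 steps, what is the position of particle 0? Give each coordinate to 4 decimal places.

(0.9723, 1.0408)

step 0: x0=(0.5600, 0.6900) x1=(0.9300, -0.0700)
step 1: x0=(0.5740, 0.6978) x1=(0.9380, -0.0804)
step 2: x0=(0.5879, 0.7060) x1=(0.9460, -0.0910)
step 3: x0=(0.6016, 0.7144) x1=(0.9540, -0.1016)
step 4: x0=(0.6153, 0.7230) x1=(0.9622, -0.1124)
step 5: x0=(0.6288, 0.7320) x1=(0.9704, -0.1234)
step 6: x0=(0.6422, 0.7412) x1=(0.9786, -0.1344)
step 7: x0=(0.6556, 0.7506) x1=(0.9869, -0.1456)
step 8: x0=(0.6688, 0.7603) x1=(0.9952, -0.1569)
step 9: x0=(0.6820, 0.7702) x1=(1.0036, -0.1683)
step 10: x0=(0.6950, 0.7804) x1=(1.0120, -0.1799)
step 11: x0=(0.7080, 0.7908) x1=(1.0204, -0.1915)
step 12: x0=(0.7210, 0.8013) x1=(1.0289, -0.2032)
step 13: x0=(0.7338, 0.8121) x1=(1.0374, -0.2151)
step 14: x0=(0.7467, 0.8231) x1=(1.0459, -0.2270)
step 15: x0=(0.7594, 0.8343) x1=(1.0545, -0.2390)
step 16: x0=(0.7722, 0.8456) x1=(1.0631, -0.2511)
step 17: x0=(0.7848, 0.8571) x1=(1.0717, -0.2633)
step 18: x0=(0.7975, 0.8687) x1=(1.0803, -0.2755)
step 19: x0=(0.8101, 0.8805) x1=(1.0889, -0.2878)
step 20: x0=(0.8226, 0.8924) x1=(1.0976, -0.3002)
step 21: x0=(0.8352, 0.9044) x1=(1.1062, -0.3126)
step 22: x0=(0.8477, 0.9165) x1=(1.1149, -0.3251)
step 23: x0=(0.8602, 0.9287) x1=(1.1236, -0.3376)
step 24: x0=(0.8727, 0.9410) x1=(1.1323, -0.3502)
step 25: x0=(0.8852, 0.9534) x1=(1.1410, -0.3628)
step 26: x0=(0.8977, 0.9658) x1=(1.1497, -0.3754)
step 27: x0=(0.9101, 0.9783) x1=(1.1584, -0.3880)
step 28: x0=(0.9226, 0.9908) x1=(1.1671, -0.4007)
step 29: x0=(0.9350, 1.0033) x1=(1.1758, -0.4134)
step 30: x0=(0.9475, 1.0158) x1=(1.1845, -0.4260)
step 31: x0=(0.9599, 1.0283) x1=(1.1932, -0.4387)
step 32: x0=(0.9723, 1.0408) x1=(1.2019, -0.4513)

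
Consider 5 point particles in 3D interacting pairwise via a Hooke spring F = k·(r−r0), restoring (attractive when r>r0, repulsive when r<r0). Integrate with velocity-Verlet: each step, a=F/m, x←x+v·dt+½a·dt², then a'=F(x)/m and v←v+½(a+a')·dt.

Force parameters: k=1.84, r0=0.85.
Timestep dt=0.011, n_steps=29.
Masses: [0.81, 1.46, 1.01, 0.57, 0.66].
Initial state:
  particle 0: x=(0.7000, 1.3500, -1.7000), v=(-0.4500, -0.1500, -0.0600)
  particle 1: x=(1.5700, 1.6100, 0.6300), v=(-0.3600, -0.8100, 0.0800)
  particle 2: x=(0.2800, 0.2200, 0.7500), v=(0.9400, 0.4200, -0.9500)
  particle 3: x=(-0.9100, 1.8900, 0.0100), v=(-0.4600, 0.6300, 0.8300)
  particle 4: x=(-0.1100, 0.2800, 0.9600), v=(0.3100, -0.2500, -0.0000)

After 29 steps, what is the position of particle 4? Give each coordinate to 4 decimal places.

step 0: x0=(0.7000, 1.3500, -1.7000) x1=(1.5700, 1.6100, 0.6300) x2=(0.2800, 0.2200, 0.7500) x3=(-0.9100, 1.8900, 0.0100) x4=(-0.1100, 0.2800, 0.9600)
step 1: x0=(0.6949, 1.3482, -1.6998) x1=(1.5657, 1.6010, 0.6308) x2=(0.2904, 0.2249, 0.7393) x3=(-0.9143, 1.8964, 0.0192) x4=(-0.1065, 0.2777, 0.9596)
step 2: x0=(0.6894, 1.3461, -1.6979) x1=(1.5609, 1.5917, 0.6312) x2=(0.3009, 0.2303, 0.7281) x3=(-0.9171, 1.9019, 0.0285) x4=(-0.1027, 0.2762, 0.9583)
step 3: x0=(0.6835, 1.3438, -1.6943) x1=(1.5554, 1.5822, 0.6315) x2=(0.3116, 0.2363, 0.7163) x3=(-0.9183, 1.9064, 0.0379) x4=(-0.0986, 0.2756, 0.9563)
step 4: x0=(0.6773, 1.3412, -1.6890) x1=(1.5494, 1.5725, 0.6315) x2=(0.3224, 0.2429, 0.7040) x3=(-0.9180, 1.9098, 0.0474) x4=(-0.0943, 0.2759, 0.9534)
step 5: x0=(0.6708, 1.3383, -1.6819) x1=(1.5427, 1.5626, 0.6312) x2=(0.3332, 0.2500, 0.6913) x3=(-0.9162, 1.9123, 0.0569) x4=(-0.0897, 0.2770, 0.9497)
step 6: x0=(0.6639, 1.3351, -1.6732) x1=(1.5355, 1.5525, 0.6306) x2=(0.3442, 0.2576, 0.6781) x3=(-0.9128, 1.9138, 0.0666) x4=(-0.0849, 0.2789, 0.9452)
step 7: x0=(0.6567, 1.3317, -1.6629) x1=(1.5277, 1.5421, 0.6299) x2=(0.3552, 0.2657, 0.6643) x3=(-0.9080, 1.9142, 0.0762) x4=(-0.0799, 0.2817, 0.9398)
step 8: x0=(0.6491, 1.3280, -1.6508) x1=(1.5193, 1.5316, 0.6288) x2=(0.3663, 0.2744, 0.6502) x3=(-0.9016, 1.9137, 0.0860) x4=(-0.0746, 0.2853, 0.9337)
step 9: x0=(0.6413, 1.3241, -1.6372) x1=(1.5104, 1.5209, 0.6275) x2=(0.3775, 0.2835, 0.6355) x3=(-0.8937, 1.9121, 0.0957) x4=(-0.0690, 0.2897, 0.9268)
step 10: x0=(0.6331, 1.3199, -1.6219) x1=(1.5009, 1.5100, 0.6260) x2=(0.3887, 0.2932, 0.6205) x3=(-0.8843, 1.9096, 0.1055) x4=(-0.0633, 0.2950, 0.9192)
step 11: x0=(0.6247, 1.3155, -1.6050) x1=(1.4909, 1.4989, 0.6242) x2=(0.3999, 0.3034, 0.6049) x3=(-0.8735, 1.9061, 0.1152) x4=(-0.0573, 0.3010, 0.9108)
step 12: x0=(0.6160, 1.3108, -1.5866) x1=(1.4803, 1.4876, 0.6221) x2=(0.4112, 0.3140, 0.5890) x3=(-0.8612, 1.9016, 0.1250) x4=(-0.0511, 0.3077, 0.9016)
step 13: x0=(0.6070, 1.3059, -1.5665) x1=(1.4692, 1.4762, 0.6198) x2=(0.4225, 0.3251, 0.5727) x3=(-0.8474, 1.8961, 0.1347) x4=(-0.0447, 0.3153, 0.8917)
step 14: x0=(0.5977, 1.3008, -1.5450) x1=(1.4576, 1.4647, 0.6173) x2=(0.4339, 0.3367, 0.5560) x3=(-0.8323, 1.8896, 0.1444) x4=(-0.0381, 0.3236, 0.8811)
step 15: x0=(0.5883, 1.2954, -1.5220) x1=(1.4455, 1.4530, 0.6145) x2=(0.4452, 0.3487, 0.5389) x3=(-0.8157, 1.8823, 0.1540) x4=(-0.0313, 0.3326, 0.8699)
step 16: x0=(0.5785, 1.2899, -1.4975) x1=(1.4329, 1.4411, 0.6115) x2=(0.4566, 0.3612, 0.5214) x3=(-0.7978, 1.8739, 0.1636) x4=(-0.0243, 0.3423, 0.8579)
step 17: x0=(0.5686, 1.2841, -1.4716) x1=(1.4198, 1.4291, 0.6083) x2=(0.4679, 0.3740, 0.5036) x3=(-0.7786, 1.8647, 0.1732) x4=(-0.0171, 0.3527, 0.8453)
step 18: x0=(0.5584, 1.2781, -1.4443) x1=(1.4063, 1.4170, 0.6048) x2=(0.4792, 0.3873, 0.4855) x3=(-0.7581, 1.8546, 0.1826) x4=(-0.0097, 0.3638, 0.8320)
step 19: x0=(0.5481, 1.2720, -1.4156) x1=(1.3923, 1.4048, 0.6012) x2=(0.4905, 0.4010, 0.4671) x3=(-0.7363, 1.8436, 0.1920) x4=(-0.0022, 0.3756, 0.8182)
step 20: x0=(0.5376, 1.2656, -1.3857) x1=(1.3779, 1.3925, 0.5973) x2=(0.5018, 0.4150, 0.4483) x3=(-0.7133, 1.8318, 0.2013) x4=(0.0055, 0.3879, 0.8037)
step 21: x0=(0.5269, 1.2591, -1.3544) x1=(1.3630, 1.3801, 0.5931) x2=(0.5131, 0.4294, 0.4293) x3=(-0.6891, 1.8191, 0.2105) x4=(0.0134, 0.4009, 0.7887)
step 22: x0=(0.5161, 1.2524, -1.3220) x1=(1.3477, 1.3676, 0.5888) x2=(0.5243, 0.4441, 0.4100) x3=(-0.6637, 1.8056, 0.2195) x4=(0.0214, 0.4145, 0.7731)
step 23: x0=(0.5051, 1.2455, -1.2883) x1=(1.3321, 1.3549, 0.5843) x2=(0.5355, 0.4592, 0.3905) x3=(-0.6372, 1.7914, 0.2285) x4=(0.0296, 0.4286, 0.7570)
step 24: x0=(0.4940, 1.2385, -1.2535) x1=(1.3160, 1.3423, 0.5796) x2=(0.5466, 0.4746, 0.3707) x3=(-0.6097, 1.7764, 0.2373) x4=(0.0379, 0.4432, 0.7404)
step 25: x0=(0.4828, 1.2314, -1.2177) x1=(1.2996, 1.3295, 0.5747) x2=(0.5577, 0.4903, 0.3507) x3=(-0.5811, 1.7607, 0.2460) x4=(0.0464, 0.4584, 0.7233)
step 26: x0=(0.4715, 1.2241, -1.1807) x1=(1.2829, 1.3167, 0.5696) x2=(0.5687, 0.5062, 0.3305) x3=(-0.5516, 1.7444, 0.2546) x4=(0.0550, 0.4740, 0.7058)
step 27: x0=(0.4601, 1.2166, -1.1428) x1=(1.2658, 1.3038, 0.5643) x2=(0.5797, 0.5224, 0.3101) x3=(-0.5211, 1.7273, 0.2630) x4=(0.0637, 0.4901, 0.6879)
step 28: x0=(0.4487, 1.2091, -1.1040) x1=(1.2484, 1.2909, 0.5589) x2=(0.5906, 0.5388, 0.2896) x3=(-0.4898, 1.7097, 0.2712) x4=(0.0725, 0.5066, 0.6696)
step 29: x0=(0.4372, 1.2014, -1.0642) x1=(1.2307, 1.2779, 0.5533) x2=(0.6014, 0.5555, 0.2689) x3=(-0.4576, 1.6915, 0.2793) x4=(0.0814, 0.5235, 0.6509)

(0.0814, 0.5235, 0.6509)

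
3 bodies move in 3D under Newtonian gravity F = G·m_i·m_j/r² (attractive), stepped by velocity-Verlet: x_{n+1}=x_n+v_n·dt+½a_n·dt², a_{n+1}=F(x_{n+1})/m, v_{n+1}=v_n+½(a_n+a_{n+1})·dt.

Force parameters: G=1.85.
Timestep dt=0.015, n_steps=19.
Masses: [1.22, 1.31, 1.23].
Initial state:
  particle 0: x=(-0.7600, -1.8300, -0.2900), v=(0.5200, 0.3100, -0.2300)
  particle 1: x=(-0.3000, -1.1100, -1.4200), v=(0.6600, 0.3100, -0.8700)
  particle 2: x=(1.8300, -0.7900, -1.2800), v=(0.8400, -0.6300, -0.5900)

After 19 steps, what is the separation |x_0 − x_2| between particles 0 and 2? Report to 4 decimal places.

2.9238

step 0: x0=(-0.7600, -1.8300, -0.2900) x1=(-0.3000, -1.1100, -1.4200) x2=(1.8300, -0.7900, -1.2800)
step 1: x0=(-0.7521, -1.8253, -0.2936) x1=(-0.2901, -1.1054, -1.4329) x2=(1.8425, -0.7995, -1.2888)
step 2: x0=(-0.7441, -1.8204, -0.2974) x1=(-0.2801, -1.1009, -1.4457) x2=(1.8549, -0.8090, -1.2977)
step 3: x0=(-0.7360, -1.8153, -0.3014) x1=(-0.2702, -1.0965, -1.4582) x2=(1.8671, -0.8185, -1.3065)
step 4: x0=(-0.7277, -1.8102, -0.3057) x1=(-0.2602, -1.0923, -1.4705) x2=(1.8791, -0.8281, -1.3153)
step 5: x0=(-0.7193, -1.8048, -0.3102) x1=(-0.2502, -1.0881, -1.4827) x2=(1.8909, -0.8377, -1.3241)
step 6: x0=(-0.7107, -1.7993, -0.3149) x1=(-0.2401, -1.0841, -1.4946) x2=(1.9026, -0.8473, -1.3329)
step 7: x0=(-0.7020, -1.7937, -0.3198) x1=(-0.2300, -1.0801, -1.5063) x2=(1.9141, -0.8570, -1.3417)
step 8: x0=(-0.6932, -1.7879, -0.3250) x1=(-0.2199, -1.0763, -1.5178) x2=(1.9255, -0.8667, -1.3504)
step 9: x0=(-0.6843, -1.7820, -0.3304) x1=(-0.2097, -1.0725, -1.5291) x2=(1.9367, -0.8764, -1.3592)
step 10: x0=(-0.6752, -1.7760, -0.3361) x1=(-0.1995, -1.0689, -1.5403) x2=(1.9477, -0.8862, -1.3679)
step 11: x0=(-0.6660, -1.7698, -0.3419) x1=(-0.1893, -1.0654, -1.5512) x2=(1.9585, -0.8960, -1.3767)
step 12: x0=(-0.6566, -1.7634, -0.3480) x1=(-0.1791, -1.0619, -1.5619) x2=(1.9692, -0.9058, -1.3854)
step 13: x0=(-0.6471, -1.7570, -0.3543) x1=(-0.1688, -1.0586, -1.5724) x2=(1.9797, -0.9157, -1.3941)
step 14: x0=(-0.6375, -1.7504, -0.3608) x1=(-0.1584, -1.0554, -1.5828) x2=(1.9901, -0.9255, -1.4028)
step 15: x0=(-0.6278, -1.7437, -0.3676) x1=(-0.1481, -1.0523, -1.5929) x2=(2.0002, -0.9354, -1.4115)
step 16: x0=(-0.6179, -1.7368, -0.3746) x1=(-0.1377, -1.0492, -1.6028) x2=(2.0103, -0.9453, -1.4202)
step 17: x0=(-0.6079, -1.7298, -0.3818) x1=(-0.1273, -1.0463, -1.6125) x2=(2.0201, -0.9552, -1.4288)
step 18: x0=(-0.5977, -1.7227, -0.3892) x1=(-0.1168, -1.0435, -1.6221) x2=(2.0298, -0.9652, -1.4375)
step 19: x0=(-0.5874, -1.7155, -0.3969) x1=(-0.1063, -1.0408, -1.6314) x2=(2.0393, -0.9752, -1.4461)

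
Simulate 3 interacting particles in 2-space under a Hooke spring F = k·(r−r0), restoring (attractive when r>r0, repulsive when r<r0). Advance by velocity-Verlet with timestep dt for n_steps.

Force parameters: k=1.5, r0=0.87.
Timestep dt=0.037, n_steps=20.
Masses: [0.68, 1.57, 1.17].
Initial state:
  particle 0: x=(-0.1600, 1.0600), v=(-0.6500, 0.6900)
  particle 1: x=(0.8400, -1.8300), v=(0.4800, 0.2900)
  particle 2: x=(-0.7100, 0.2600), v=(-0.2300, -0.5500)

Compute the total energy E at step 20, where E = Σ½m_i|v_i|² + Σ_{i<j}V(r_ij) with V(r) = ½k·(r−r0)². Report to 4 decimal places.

6.6028

step 0: x0=(-0.1600, 1.0600) x1=(0.8400, -1.8300) x2=(-0.7100, 0.2600)
step 1: x0=(-0.1831, 1.0823) x1=(0.8566, -1.8170) x2=(-0.7176, 0.2385)
step 2: x0=(-0.2041, 1.0980) x1=(0.8709, -1.7995) x2=(-0.7232, 0.2148)
step 3: x0=(-0.2230, 1.1069) x1=(0.8828, -1.7775) x2=(-0.7268, 0.1890)
step 4: x0=(-0.2398, 1.1092) x1=(0.8922, -1.7512) x2=(-0.7284, 0.1612)
step 5: x0=(-0.2543, 1.1047) x1=(0.8993, -1.7205) x2=(-0.7280, 0.1315)
step 6: x0=(-0.2667, 1.0936) x1=(0.9038, -1.6856) x2=(-0.7255, 0.1000)
step 7: x0=(-0.2769, 1.0759) x1=(0.9059, -1.6466) x2=(-0.7211, 0.0669)
step 8: x0=(-0.2848, 1.0517) x1=(0.9056, -1.6037) x2=(-0.7147, 0.0323)
step 9: x0=(-0.2905, 1.0212) x1=(0.9028, -1.5571) x2=(-0.7064, -0.0037)
step 10: x0=(-0.2939, 0.9847) x1=(0.8977, -1.5068) x2=(-0.6962, -0.0411)
step 11: x0=(-0.2951, 0.9424) x1=(0.8903, -1.4532) x2=(-0.6842, -0.0795)
step 12: x0=(-0.2942, 0.8945) x1=(0.8806, -1.3964) x2=(-0.6704, -0.1191)
step 13: x0=(-0.2911, 0.8415) x1=(0.8688, -1.3367) x2=(-0.6550, -0.1595)
step 14: x0=(-0.2860, 0.7837) x1=(0.8549, -1.2742) x2=(-0.6379, -0.2007)
step 15: x0=(-0.2788, 0.7214) x1=(0.8390, -1.2094) x2=(-0.6194, -0.2427)
step 16: x0=(-0.2698, 0.6552) x1=(0.8213, -1.1424) x2=(-0.5995, -0.2853)
step 17: x0=(-0.2589, 0.5854) x1=(0.8018, -1.0734) x2=(-0.5784, -0.3283)
step 18: x0=(-0.2464, 0.5125) x1=(0.7808, -1.0028) x2=(-0.5561, -0.3718)
step 19: x0=(-0.2323, 0.4371) x1=(0.7583, -0.9309) x2=(-0.5328, -0.4156)
step 20: x0=(-0.2168, 0.3595) x1=(0.7346, -0.8578) x2=(-0.5087, -0.4597)
step 0 velocities: v0=(-0.6500, 0.6900) v1=(0.4800, 0.2900) v2=(-0.2300, -0.5500)
step 0: KE=0.7603, PE=5.8485, E=6.6088
step 20 velocities: v0=(0.4362, -2.1176) v1=(-0.6557, 1.9869) v2=(0.6627, -1.1953)
step 20: KE=6.1188, PE=0.4839, E=6.6028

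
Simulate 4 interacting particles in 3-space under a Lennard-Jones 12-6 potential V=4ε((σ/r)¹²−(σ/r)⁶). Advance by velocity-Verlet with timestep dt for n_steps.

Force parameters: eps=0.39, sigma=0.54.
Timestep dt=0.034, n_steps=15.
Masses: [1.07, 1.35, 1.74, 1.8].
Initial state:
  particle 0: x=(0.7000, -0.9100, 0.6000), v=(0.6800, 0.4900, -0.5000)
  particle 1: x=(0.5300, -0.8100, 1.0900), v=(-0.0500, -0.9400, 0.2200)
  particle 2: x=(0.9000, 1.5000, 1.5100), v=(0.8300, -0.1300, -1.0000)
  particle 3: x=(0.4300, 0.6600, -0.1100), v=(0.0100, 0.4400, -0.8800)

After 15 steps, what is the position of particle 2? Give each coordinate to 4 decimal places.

step 0: x0=(0.7000, -0.9100, 0.6000) x1=(0.5300, -0.8100, 1.0900) x2=(0.9000, 1.5000, 1.5100) x3=(0.4300, 0.6600, -0.1100)
step 1: x0=(0.7276, -0.8960, 0.5700) x1=(0.5247, -0.8399, 1.1078) x2=(0.9282, 1.4956, 1.4760) x3=(0.4303, 0.6750, -0.1399)
step 2: x0=(0.7566, -0.8824, 0.5363) x1=(0.5183, -0.8694, 1.1285) x2=(0.9564, 1.4912, 1.4420) x3=(0.4307, 0.6899, -0.1698)
step 3: x0=(0.7851, -0.8687, 0.5041) x1=(0.5124, -0.8990, 1.1480) x2=(0.9847, 1.4867, 1.4080) x3=(0.4310, 0.7049, -0.1997)
step 4: x0=(0.8128, -0.8551, 0.4735) x1=(0.5071, -0.9285, 1.1663) x2=(1.0129, 1.4823, 1.3740) x3=(0.4314, 0.7198, -0.2297)
step 5: x0=(0.8401, -0.8416, 0.4440) x1=(0.5021, -0.9579, 1.1837) x2=(1.0411, 1.4779, 1.3400) x3=(0.4317, 0.7348, -0.2596)
step 6: x0=(0.8670, -0.8283, 0.4153) x1=(0.4974, -0.9872, 1.2004) x2=(1.0693, 1.4735, 1.3060) x3=(0.4321, 0.7497, -0.2895)
step 7: x0=(0.8936, -0.8150, 0.3870) x1=(0.4929, -1.0165, 1.2168) x2=(1.0975, 1.4690, 1.2720) x3=(0.4324, 0.7647, -0.3194)
step 8: x0=(0.9201, -0.8018, 0.3591) x1=(0.4885, -1.0456, 1.2329) x2=(1.1257, 1.4646, 1.2379) x3=(0.4328, 0.7796, -0.3493)
step 9: x0=(0.9466, -0.7886, 0.3313) x1=(0.4842, -1.0748, 1.2489) x2=(1.1540, 1.4602, 1.2039) x3=(0.4331, 0.7945, -0.3791)
step 10: x0=(0.9729, -0.7755, 0.3037) x1=(0.4799, -1.1039, 1.2648) x2=(1.1822, 1.4557, 1.1699) x3=(0.4335, 0.8095, -0.4090)
step 11: x0=(0.9992, -0.7625, 0.2762) x1=(0.4757, -1.1330, 1.2806) x2=(1.2104, 1.4513, 1.1359) x3=(0.4338, 0.8244, -0.4389)
step 12: x0=(1.0255, -0.7494, 0.2488) x1=(0.4715, -1.1620, 1.2963) x2=(1.2386, 1.4469, 1.1019) x3=(0.4342, 0.8394, -0.4688)
step 13: x0=(1.0517, -0.7363, 0.2214) x1=(0.4673, -1.1911, 1.3120) x2=(1.2668, 1.4424, 1.0679) x3=(0.4345, 0.8543, -0.4987)
step 14: x0=(1.0780, -0.7233, 0.1940) x1=(0.4631, -1.2201, 1.3277) x2=(1.2950, 1.4380, 1.0338) x3=(0.4349, 0.8692, -0.5286)
step 15: x0=(1.1042, -0.7103, 0.1666) x1=(0.4589, -1.2491, 1.3434) x2=(1.3232, 1.4336, 0.9998) x3=(0.4352, 0.8842, -0.5584)

(1.3232, 1.4336, 0.9998)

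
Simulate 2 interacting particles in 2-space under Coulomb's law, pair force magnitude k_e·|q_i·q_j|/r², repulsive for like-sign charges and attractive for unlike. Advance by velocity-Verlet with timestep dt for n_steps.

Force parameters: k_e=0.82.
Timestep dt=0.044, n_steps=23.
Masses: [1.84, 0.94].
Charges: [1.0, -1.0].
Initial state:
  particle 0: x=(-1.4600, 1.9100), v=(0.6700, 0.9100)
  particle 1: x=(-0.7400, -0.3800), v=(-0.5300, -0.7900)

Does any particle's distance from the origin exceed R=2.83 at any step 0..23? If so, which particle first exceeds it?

step 0: x0=(-1.4600, 1.9100) x1=(-0.7400, -0.3800)
step 1: x0=(-1.4305, 1.9500) x1=(-0.7634, -0.4146)
step 2: x0=(-1.4010, 1.9898) x1=(-0.7868, -0.4490)
step 3: x0=(-1.3714, 2.0295) x1=(-0.8103, -0.4831)
step 4: x0=(-1.3418, 2.0691) x1=(-0.8339, -0.5169)
step 5: x0=(-1.3122, 2.1085) x1=(-0.8575, -0.5505)
step 6: x0=(-1.2825, 2.1479) x1=(-0.8811, -0.5839)
step 7: x0=(-1.2528, 2.1871) x1=(-0.9048, -0.6170)
step 8: x0=(-1.2232, 2.2262) x1=(-0.9285, -0.6500)
step 9: x0=(-1.1935, 2.2652) x1=(-0.9522, -0.6827)
step 10: x0=(-1.1638, 2.3041) x1=(-0.9760, -0.7153)
step 11: x0=(-1.1341, 2.3429) x1=(-0.9997, -0.7477)
step 12: x0=(-1.1044, 2.3817) x1=(-1.0235, -0.7799)
step 13: x0=(-1.0747, 2.4203) x1=(-1.0473, -0.8119)
step 14: x0=(-1.0450, 2.4589) x1=(-1.0710, -0.8437)
step 15: x0=(-1.0153, 2.4973) x1=(-1.0948, -0.8754)
step 16: x0=(-0.9855, 2.5357) x1=(-1.1185, -0.9070)
step 17: x0=(-0.9558, 2.5741) x1=(-1.1423, -0.9384)
step 18: x0=(-0.9261, 2.6123) x1=(-1.1660, -0.9697)
step 19: x0=(-0.8965, 2.6505) x1=(-1.1898, -1.0009)
step 20: x0=(-0.8668, 2.6887) x1=(-1.2135, -1.0319)
step 21: x0=(-0.8371, 2.7267) x1=(-1.2372, -1.0628)
step 22: x0=(-0.8074, 2.7648) x1=(-1.2609, -1.0936)
step 23: x0=(-0.7777, 2.8027) x1=(-1.2846, -1.1242)

yes, particle 0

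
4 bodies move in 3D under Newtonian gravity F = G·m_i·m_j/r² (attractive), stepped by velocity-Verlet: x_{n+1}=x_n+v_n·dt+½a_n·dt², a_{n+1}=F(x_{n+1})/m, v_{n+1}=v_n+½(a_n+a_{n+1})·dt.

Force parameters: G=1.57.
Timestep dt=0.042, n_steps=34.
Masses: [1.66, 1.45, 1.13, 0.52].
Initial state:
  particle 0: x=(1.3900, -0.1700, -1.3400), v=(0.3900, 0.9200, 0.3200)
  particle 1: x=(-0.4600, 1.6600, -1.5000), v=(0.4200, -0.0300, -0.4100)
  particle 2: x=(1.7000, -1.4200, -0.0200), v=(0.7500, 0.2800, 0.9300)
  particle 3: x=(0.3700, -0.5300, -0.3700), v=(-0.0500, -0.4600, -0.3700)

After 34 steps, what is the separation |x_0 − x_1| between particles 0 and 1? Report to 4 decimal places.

1.4617

step 0: x0=(1.3900, -0.1700, -1.3400) x1=(-0.4600, 1.6600, -1.5000) x2=(1.7000, -1.4200, -0.0200) x3=(0.3700, -0.5300, -0.3700)
step 1: x0=(1.4060, -0.1315, -1.3260) x1=(-0.4420, 1.6583, -1.5171) x2=(1.7311, -1.4075, 0.0185) x3=(0.3690, -0.5491, -0.3863)
step 2: x0=(1.4213, -0.0935, -1.3110) x1=(-0.4234, 1.6559, -1.5340) x2=(1.7614, -1.3938, 0.0558) x3=(0.3704, -0.5677, -0.4039)
step 3: x0=(1.4357, -0.0558, -1.2951) x1=(-0.4041, 1.6526, -1.5507) x2=(1.7910, -1.3787, 0.0920) x3=(0.3740, -0.5856, -0.4228)
step 4: x0=(1.4494, -0.0184, -1.2782) x1=(-0.3841, 1.6485, -1.5671) x2=(1.8198, -1.3624, 0.1271) x3=(0.3798, -0.6028, -0.4429)
step 5: x0=(1.4623, 0.0185, -1.2604) x1=(-0.3634, 1.6437, -1.5833) x2=(1.8478, -1.3449, 0.1611) x3=(0.3879, -0.6192, -0.4641)
step 6: x0=(1.4744, 0.0551, -1.2419) x1=(-0.3420, 1.6380, -1.5992) x2=(1.8751, -1.3263, 0.1940) x3=(0.3982, -0.6345, -0.4863)
step 7: x0=(1.4856, 0.0913, -1.2225) x1=(-0.3199, 1.6315, -1.6149) x2=(1.9016, -1.3065, 0.2259) x3=(0.4106, -0.6488, -0.5094)
step 8: x0=(1.4960, 0.1272, -1.2025) x1=(-0.2970, 1.6241, -1.6302) x2=(1.9275, -1.2857, 0.2567) x3=(0.4253, -0.6619, -0.5333)
step 9: x0=(1.5056, 0.1626, -1.1817) x1=(-0.2733, 1.6160, -1.6452) x2=(1.9526, -1.2638, 0.2864) x3=(0.4420, -0.6737, -0.5580)
step 10: x0=(1.5142, 0.1976, -1.1604) x1=(-0.2488, 1.6070, -1.6599) x2=(1.9770, -1.2410, 0.3151) x3=(0.4609, -0.6842, -0.5834)
step 11: x0=(1.5220, 0.2323, -1.1385) x1=(-0.2235, 1.5972, -1.6743) x2=(2.0007, -1.2171, 0.3428) x3=(0.4818, -0.6932, -0.6093)
step 12: x0=(1.5289, 0.2665, -1.1160) x1=(-0.1974, 1.5865, -1.6882) x2=(2.0237, -1.1923, 0.3694) x3=(0.5047, -0.7006, -0.6358)
step 13: x0=(1.5350, 0.3003, -1.0931) x1=(-0.1705, 1.5750, -1.7017) x2=(2.0461, -1.1665, 0.3950) x3=(0.5296, -0.7065, -0.6627)
step 14: x0=(1.5401, 0.3337, -1.0697) x1=(-0.1426, 1.5627, -1.7148) x2=(2.0677, -1.1397, 0.4196) x3=(0.5565, -0.7106, -0.6900)
step 15: x0=(1.5442, 0.3666, -1.0459) x1=(-0.1139, 1.5495, -1.7275) x2=(2.0887, -1.1121, 0.4431) x3=(0.5852, -0.7129, -0.7176)
step 16: x0=(1.5475, 0.3991, -1.0218) x1=(-0.0842, 1.5354, -1.7396) x2=(2.1090, -1.0836, 0.4657) x3=(0.6158, -0.7133, -0.7453)
step 17: x0=(1.5498, 0.4311, -0.9975) x1=(-0.0535, 1.5205, -1.7512) x2=(2.1286, -1.0541, 0.4871) x3=(0.6482, -0.7117, -0.7732)
step 18: x0=(1.5512, 0.4626, -0.9729) x1=(-0.0219, 1.5047, -1.7622) x2=(2.1476, -1.0238, 0.5076) x3=(0.6822, -0.7081, -0.8012)
step 19: x0=(1.5516, 0.4937, -0.9482) x1=(0.0107, 1.4880, -1.7726) x2=(2.1659, -0.9926, 0.5270) x3=(0.7180, -0.7024, -0.8291)
step 20: x0=(1.5510, 0.5242, -0.9234) x1=(0.0444, 1.4704, -1.7823) x2=(2.1835, -0.9606, 0.5454) x3=(0.7553, -0.6944, -0.8569)
step 21: x0=(1.5495, 0.5542, -0.8985) x1=(0.0792, 1.4519, -1.7913) x2=(2.2005, -0.9277, 0.5627) x3=(0.7942, -0.6842, -0.8845)
step 22: x0=(1.5470, 0.5837, -0.8737) x1=(0.1150, 1.4326, -1.7995) x2=(2.2168, -0.8939, 0.5790) x3=(0.8346, -0.6715, -0.9119)
step 23: x0=(1.5436, 0.6126, -0.8491) x1=(0.1520, 1.4123, -1.8069) x2=(2.2324, -0.8593, 0.5942) x3=(0.8763, -0.6564, -0.9389)
step 24: x0=(1.5391, 0.6410, -0.8246) x1=(0.1902, 1.3911, -1.8135) x2=(2.2474, -0.8238, 0.6084) x3=(0.9193, -0.6388, -0.9655)
step 25: x0=(1.5337, 0.6687, -0.8004) x1=(0.2295, 1.3690, -1.8190) x2=(2.2617, -0.7875, 0.6215) x3=(0.9636, -0.6186, -0.9916)
step 26: x0=(1.5274, 0.6959, -0.7765) x1=(0.2701, 1.3460, -1.8235) x2=(2.2753, -0.7504, 0.6335) x3=(1.0089, -0.5957, -1.0171)
step 27: x0=(1.5201, 0.7224, -0.7531) x1=(0.3120, 1.3221, -1.8269) x2=(2.2882, -0.7124, 0.6445) x3=(1.0553, -0.5700, -1.0419)
step 28: x0=(1.5118, 0.7482, -0.7302) x1=(0.3551, 1.2972, -1.8290) x2=(2.3004, -0.6736, 0.6543) x3=(1.1026, -0.5415, -1.0660)
step 29: x0=(1.5026, 0.7734, -0.7080) x1=(0.3997, 1.2714, -1.8299) x2=(2.3119, -0.6339, 0.6630) x3=(1.1506, -0.5101, -1.0892)
step 30: x0=(1.4925, 0.7978, -0.6866) x1=(0.4455, 1.2447, -1.8293) x2=(2.3227, -0.5934, 0.6706) x3=(1.1993, -0.4757, -1.1116)
step 31: x0=(1.4816, 0.8215, -0.6660) x1=(0.4928, 1.2171, -1.8272) x2=(2.3327, -0.5520, 0.6771) x3=(1.2486, -0.4383, -1.1329)
step 32: x0=(1.4697, 0.8445, -0.6465) x1=(0.5415, 1.1886, -1.8233) x2=(2.3420, -0.5098, 0.6823) x3=(1.2982, -0.3977, -1.1532)
step 33: x0=(1.4570, 0.8666, -0.6281) x1=(0.5917, 1.1592, -1.8177) x2=(2.3506, -0.4667, 0.6864) x3=(1.3480, -0.3538, -1.1723)
step 34: x0=(1.4436, 0.8879, -0.6109) x1=(0.6434, 1.1289, -1.8102) x2=(2.3583, -0.4228, 0.6893) x3=(1.3979, -0.3067, -1.1903)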